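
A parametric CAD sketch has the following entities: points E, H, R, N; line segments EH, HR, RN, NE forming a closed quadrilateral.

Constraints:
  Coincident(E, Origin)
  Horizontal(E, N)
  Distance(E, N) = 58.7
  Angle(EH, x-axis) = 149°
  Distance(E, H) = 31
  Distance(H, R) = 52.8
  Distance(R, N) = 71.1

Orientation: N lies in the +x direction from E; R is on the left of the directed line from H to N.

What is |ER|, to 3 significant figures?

54.1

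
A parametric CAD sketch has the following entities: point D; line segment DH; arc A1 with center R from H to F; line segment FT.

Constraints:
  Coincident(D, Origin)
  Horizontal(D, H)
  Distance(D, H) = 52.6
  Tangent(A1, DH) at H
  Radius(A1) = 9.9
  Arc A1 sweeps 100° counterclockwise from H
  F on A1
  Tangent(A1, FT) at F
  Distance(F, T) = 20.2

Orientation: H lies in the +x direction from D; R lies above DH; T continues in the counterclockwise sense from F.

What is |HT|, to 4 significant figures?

32.12

D is at the origin; D and H share the same y with |DH| = 52.6 and H on the +x side, so H = (52.60, 0.000). Tangency of A1 to DH means the radius RH is perpendicular to DH, so R = H + (0, 9.9) = (52.60, 9.900). On A1, H sits at bearing -90° from R; a 100° counterclockwise sweep puts F at bearing 10°, so F = R + 9.9·(cos 10°, sin 10°) = (62.35, 11.62). Tangency of A1 to FT means the radius RF is perpendicular to FT, so FT runs along (−sin 10°, cos 10°); with |FT| = 20.2, T = (58.84, 31.51). Then |HT| = |T − H| = 32.12.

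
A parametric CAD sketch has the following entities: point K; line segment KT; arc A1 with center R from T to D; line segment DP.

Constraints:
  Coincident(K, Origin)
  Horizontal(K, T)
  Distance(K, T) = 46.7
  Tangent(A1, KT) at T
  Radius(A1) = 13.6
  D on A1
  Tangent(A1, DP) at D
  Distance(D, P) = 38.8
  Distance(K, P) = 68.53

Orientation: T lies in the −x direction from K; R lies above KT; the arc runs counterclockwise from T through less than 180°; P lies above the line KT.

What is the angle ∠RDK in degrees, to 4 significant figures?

141.4°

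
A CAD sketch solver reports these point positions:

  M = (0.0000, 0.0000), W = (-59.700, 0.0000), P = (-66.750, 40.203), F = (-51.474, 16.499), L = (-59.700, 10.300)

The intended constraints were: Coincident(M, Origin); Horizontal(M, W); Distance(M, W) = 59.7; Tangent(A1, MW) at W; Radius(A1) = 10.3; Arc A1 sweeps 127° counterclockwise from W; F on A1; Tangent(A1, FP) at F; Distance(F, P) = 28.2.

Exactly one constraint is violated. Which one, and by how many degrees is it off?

Tangent(A1, FP) at F — off by 4.20°.

M = (0.00, 0.00) ✓; M.y = 0.00, W.y = 0.00 ✓; |MW| = 59.70 ✓; ∠(LW, WM) = 90.00° ✓; |LW| = 10.30 ✓; bearing(L→F) − bearing(L→W) = 127.0° ✓; |LF| = 10.30 ✓; ∠(LF, FP) = 94.20° ✗; |FP| = 28.20 ✓.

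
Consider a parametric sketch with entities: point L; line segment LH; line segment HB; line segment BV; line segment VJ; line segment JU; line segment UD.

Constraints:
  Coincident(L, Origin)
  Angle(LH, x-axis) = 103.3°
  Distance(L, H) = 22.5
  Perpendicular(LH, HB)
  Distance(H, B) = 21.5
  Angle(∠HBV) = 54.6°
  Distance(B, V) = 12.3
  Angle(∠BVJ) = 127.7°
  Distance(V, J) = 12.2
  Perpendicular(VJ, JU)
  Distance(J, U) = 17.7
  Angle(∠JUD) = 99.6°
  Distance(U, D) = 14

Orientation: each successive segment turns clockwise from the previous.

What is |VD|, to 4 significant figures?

20.10

L is at the origin; LH runs at 103.3° with length 22.5, so H = (-5.176, 21.90). LH is perpendicular to HB, so HB runs at 13.30°; with |HB| = 21.5, B = (15.75, 26.84). ∠HBV = 54.6° gives BV at -112.1° from the x-axis; with |BV| = 12.3, V = (11.12, 15.45). ∠BVJ = 127.7° gives VJ at -164.4° from the x-axis; with |VJ| = 12.2, J = (-0.6309, 12.17). VJ is perpendicular to JU, so JU runs at 105.6°; with |JU| = 17.7, U = (-5.391, 29.21). ∠JUD = 99.6° gives UD at 25.20° from the x-axis; with |UD| = 14.0, D = (7.277, 35.17). Then |VD| = |D − V| = 20.10.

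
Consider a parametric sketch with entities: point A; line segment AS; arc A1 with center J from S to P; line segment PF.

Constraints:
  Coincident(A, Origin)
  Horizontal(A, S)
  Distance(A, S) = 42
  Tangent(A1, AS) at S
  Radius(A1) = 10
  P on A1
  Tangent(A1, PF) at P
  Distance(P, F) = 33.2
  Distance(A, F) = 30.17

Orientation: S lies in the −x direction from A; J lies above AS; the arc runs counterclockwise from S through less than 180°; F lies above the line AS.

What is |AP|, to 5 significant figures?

34.799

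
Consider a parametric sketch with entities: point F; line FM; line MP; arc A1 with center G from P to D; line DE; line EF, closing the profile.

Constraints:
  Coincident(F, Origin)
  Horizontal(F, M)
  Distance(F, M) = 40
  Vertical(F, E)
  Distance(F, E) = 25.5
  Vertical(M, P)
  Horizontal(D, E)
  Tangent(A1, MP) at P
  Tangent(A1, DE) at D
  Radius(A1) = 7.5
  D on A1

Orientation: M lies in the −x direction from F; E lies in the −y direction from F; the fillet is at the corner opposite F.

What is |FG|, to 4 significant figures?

37.15

F is at the origin; F and M share the same y with |FM| = 40.0 and M on the −x side, so M = (-40.00, 0.000). FE is vertical with |FE| = 25.5 and E on the −y side, so E = (0.000, -25.50). The virtual corner opposite F is at (-40.00, -25.50). Tangency of A1 to MP means the radius GP is perpendicular to MP and the tangent condition forces GD to be normal to DE, with radius 7.5, so the center G sits 7.5 in from both sides at G = (-32.50, -18.00). Then |FG| = |G − F| = 37.15.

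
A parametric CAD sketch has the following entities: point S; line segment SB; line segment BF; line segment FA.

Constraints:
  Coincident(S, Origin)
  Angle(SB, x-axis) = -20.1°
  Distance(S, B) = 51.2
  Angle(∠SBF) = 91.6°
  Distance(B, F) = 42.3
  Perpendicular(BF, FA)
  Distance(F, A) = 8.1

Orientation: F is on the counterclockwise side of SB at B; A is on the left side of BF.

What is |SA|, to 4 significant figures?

61.39

∠SBF = 91.6°, so BF runs at -20.1° + (180° − 91.6°) = 68.30° from the x-axis; with |BF| = 42.3, F = B + 42.3·(cos 68.30°, sin 68.30°) = (63.72, 21.71). BF ⟂ FA; with |FA| = 8.1 on the left of BF, A = F + 8.1·(-0.9291, 0.3697) = (56.20, 24.70). Then |SA| = |A − S| = 61.39.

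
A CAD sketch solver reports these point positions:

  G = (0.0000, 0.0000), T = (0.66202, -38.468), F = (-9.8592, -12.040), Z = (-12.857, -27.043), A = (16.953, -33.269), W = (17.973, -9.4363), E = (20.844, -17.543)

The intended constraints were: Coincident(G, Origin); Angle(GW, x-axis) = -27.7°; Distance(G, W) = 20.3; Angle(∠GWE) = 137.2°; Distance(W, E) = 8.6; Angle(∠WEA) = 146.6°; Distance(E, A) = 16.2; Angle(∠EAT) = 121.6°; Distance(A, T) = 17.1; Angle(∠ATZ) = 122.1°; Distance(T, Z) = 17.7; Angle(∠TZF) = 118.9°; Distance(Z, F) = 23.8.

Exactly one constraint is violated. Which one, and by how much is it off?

Distance(Z, F) = 23.8 — off by 8.50.

G = (0.00, 0.00) ✓; GW at -27.70° ✓; |GW| = 20.30 ✓; ∠GWE = 137.2° ✓; |WE| = 8.600 ✓; ∠WEA = 146.6° ✓; |EA| = 16.20 ✓; ∠EAT = 121.6° ✓; |AT| = 17.10 ✓; ∠ATZ = 122.1° ✓; |TZ| = 17.70 ✓; ∠TZF = 118.9° ✓; |ZF| = 15.30 ✗.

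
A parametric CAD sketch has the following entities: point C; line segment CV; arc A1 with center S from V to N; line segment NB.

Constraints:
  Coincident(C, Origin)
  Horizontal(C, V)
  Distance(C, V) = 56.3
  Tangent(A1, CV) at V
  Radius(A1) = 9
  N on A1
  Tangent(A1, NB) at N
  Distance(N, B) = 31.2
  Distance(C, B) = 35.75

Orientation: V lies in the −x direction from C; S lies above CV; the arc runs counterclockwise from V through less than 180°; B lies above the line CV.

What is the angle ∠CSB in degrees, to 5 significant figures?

35.164°

Checks: |SN| = 9.000 ✓; ∠(SN, NB) = 90.00° ✓; |NB| = 31.20 ✓; |CB| = 35.75 ✓.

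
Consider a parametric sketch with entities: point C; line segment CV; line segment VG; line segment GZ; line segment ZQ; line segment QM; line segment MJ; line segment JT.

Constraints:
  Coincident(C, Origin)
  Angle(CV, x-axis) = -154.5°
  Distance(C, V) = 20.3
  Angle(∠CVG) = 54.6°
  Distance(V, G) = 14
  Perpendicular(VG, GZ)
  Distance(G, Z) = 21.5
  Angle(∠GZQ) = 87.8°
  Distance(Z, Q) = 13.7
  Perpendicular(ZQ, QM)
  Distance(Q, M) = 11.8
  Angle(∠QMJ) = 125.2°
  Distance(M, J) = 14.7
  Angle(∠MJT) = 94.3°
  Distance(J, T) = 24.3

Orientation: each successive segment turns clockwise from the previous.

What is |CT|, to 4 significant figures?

16.54

C is at the origin; CV runs at -154.5° with length 20.3, so V = (-18.32, -8.739). ∠CVG = 54.6° gives VG at 80.10° from the x-axis; with |VG| = 14.0, G = (-15.92, 5.052). VG is perpendicular to GZ, so GZ runs at -9.900°; with |GZ| = 21.5, Z = (5.264, 1.356). ∠GZQ = 87.8° gives ZQ at -102.1° from the x-axis; with |ZQ| = 13.7, Q = (2.393, -12.04). ZQ ⟂ QM, so QM runs at 167.9°; with |QM| = 11.8, M = (-9.145, -9.566). ∠QMJ = 125.2° gives MJ at 113.1° from the x-axis; with |MJ| = 14.7, J = (-14.91, 3.955). ∠MJT = 94.3° gives JT at 27.40° from the x-axis; with |JT| = 24.3, T = (6.661, 15.14). Then |CT| = |T − C| = 16.54.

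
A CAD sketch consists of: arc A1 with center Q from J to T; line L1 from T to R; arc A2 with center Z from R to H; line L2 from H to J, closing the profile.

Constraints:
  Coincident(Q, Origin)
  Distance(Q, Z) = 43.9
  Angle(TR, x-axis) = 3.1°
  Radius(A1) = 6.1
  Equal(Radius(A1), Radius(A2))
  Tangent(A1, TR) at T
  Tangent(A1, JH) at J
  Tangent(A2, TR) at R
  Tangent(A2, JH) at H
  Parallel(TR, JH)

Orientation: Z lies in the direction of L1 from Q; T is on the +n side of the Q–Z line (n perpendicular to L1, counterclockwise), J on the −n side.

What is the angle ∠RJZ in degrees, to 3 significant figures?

7.62°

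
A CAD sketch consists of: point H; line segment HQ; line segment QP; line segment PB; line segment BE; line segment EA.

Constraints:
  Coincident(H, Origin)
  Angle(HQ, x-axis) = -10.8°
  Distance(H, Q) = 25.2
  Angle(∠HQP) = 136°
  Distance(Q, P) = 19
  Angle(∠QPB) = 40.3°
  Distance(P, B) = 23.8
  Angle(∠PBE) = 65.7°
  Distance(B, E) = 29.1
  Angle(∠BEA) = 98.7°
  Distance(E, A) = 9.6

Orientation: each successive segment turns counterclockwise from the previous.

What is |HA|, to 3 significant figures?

39.4

H is at the origin; HQ runs at -10.8° with length 25.2, so Q = (24.8, -4.72). ∠HQP = 136.0° gives QP at 33.2° from the x-axis; with |QP| = 19.0, P = (40.7, 5.68). ∠QPB = 40.3° gives PB at 173° from the x-axis; with |PB| = 23.8, B = (17.0, 8.62). ∠PBE = 65.7° gives BE at -72.8° from the x-axis; with |BE| = 29.1, E = (25.6, -19.2). ∠BEA = 98.7° gives EA at 8.50° from the x-axis; with |EA| = 9.6, A = (35.1, -17.8). Then |HA| = |A − H| = 39.4.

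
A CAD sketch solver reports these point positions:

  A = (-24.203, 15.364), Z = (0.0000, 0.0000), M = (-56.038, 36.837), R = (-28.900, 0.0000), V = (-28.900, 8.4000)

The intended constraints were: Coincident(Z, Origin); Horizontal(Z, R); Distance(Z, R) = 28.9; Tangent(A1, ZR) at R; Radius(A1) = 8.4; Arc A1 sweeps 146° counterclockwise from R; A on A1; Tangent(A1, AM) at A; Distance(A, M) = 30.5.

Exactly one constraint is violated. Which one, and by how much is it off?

Distance(A, M) = 30.5 — off by 7.90.

Z = (0.00, 0.00) ✓; Z.y = 0.00, R.y = 0.00 ✓; |ZR| = 28.90 ✓; ∠(VR, RZ) = 90.00° ✓; |VR| = 8.400 ✓; bearing(V→A) − bearing(V→R) = 146.0° ✓; |VA| = 8.400 ✓; ∠(VA, AM) = 90.00° ✓; |AM| = 38.40 ✗.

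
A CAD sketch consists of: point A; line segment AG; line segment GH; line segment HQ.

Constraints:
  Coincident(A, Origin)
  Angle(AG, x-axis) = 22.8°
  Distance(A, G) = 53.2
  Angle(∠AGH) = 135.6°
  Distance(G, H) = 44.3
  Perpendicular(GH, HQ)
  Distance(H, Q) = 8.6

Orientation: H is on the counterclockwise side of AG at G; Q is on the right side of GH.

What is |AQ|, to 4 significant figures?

94.21

A is at the origin; AG runs at 22.8° with length 53.2, so G = 53.2·(cos 22.8°, sin 22.8°) = (49.04, 20.62). ∠AGH = 135.6°, so GH runs at 22.8° + (180° − 135.6°) = 67.20° from the x-axis; with |GH| = 44.3, H = G + 44.3·(cos 67.20°, sin 67.20°) = (66.21, 61.45). GH is perpendicular to HQ; with |HQ| = 8.6 on the right of GH, Q = H + 8.6·(0.9219, -0.3875) = (74.14, 58.12). Then |AQ| = |Q − A| = 94.21.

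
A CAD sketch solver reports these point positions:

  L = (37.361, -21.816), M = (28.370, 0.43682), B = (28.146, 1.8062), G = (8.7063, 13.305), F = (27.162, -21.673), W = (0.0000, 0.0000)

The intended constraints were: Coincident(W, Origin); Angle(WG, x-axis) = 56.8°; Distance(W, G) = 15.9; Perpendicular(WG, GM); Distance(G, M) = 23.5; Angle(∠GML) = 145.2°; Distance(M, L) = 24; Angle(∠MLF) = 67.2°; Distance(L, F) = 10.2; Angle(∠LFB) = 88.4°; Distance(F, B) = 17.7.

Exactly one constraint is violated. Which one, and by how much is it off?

Distance(F, B) = 17.7 — off by 5.80.

W = (0.00, 0.00) ✓; WG at 56.80° ✓; |WG| = 15.90 ✓; ∠(WG, GM) = 90.00° ✓; |GM| = 23.50 ✓; ∠GML = 145.2° ✓; |ML| = 24.00 ✓; ∠MLF = 67.20° ✓; |LF| = 10.20 ✓; ∠LFB = 88.40° ✓; |FB| = 23.50 ✗.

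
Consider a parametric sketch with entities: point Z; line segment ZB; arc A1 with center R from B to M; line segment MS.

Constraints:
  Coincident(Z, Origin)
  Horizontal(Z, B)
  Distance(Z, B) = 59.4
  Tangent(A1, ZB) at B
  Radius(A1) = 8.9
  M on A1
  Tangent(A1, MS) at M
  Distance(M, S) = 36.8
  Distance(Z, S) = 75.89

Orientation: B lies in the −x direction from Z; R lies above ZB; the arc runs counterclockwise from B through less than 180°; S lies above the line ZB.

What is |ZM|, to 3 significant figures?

52.0

Z is at the origin; Z and B share the same y with |ZB| = 59.4 and B on the −x side, so B = (-59.4, 0.00). Since A1 is tangent to ZB there, RB ⟂ ZB, so R = B + (0, 8.9) = (-59.4, 8.90). Since RM ⟂ MS (tangency), |RS| = √(8.9² + 36.8²) = 37.9 regardless of where M sits on A1. So S lies on both circle(Z, 75.89) and circle(R, 37.9); the above-ZB intersection is S = (-59.8, 46.8). M is the foot of the tangent from S: M = (-50.8, 11.1).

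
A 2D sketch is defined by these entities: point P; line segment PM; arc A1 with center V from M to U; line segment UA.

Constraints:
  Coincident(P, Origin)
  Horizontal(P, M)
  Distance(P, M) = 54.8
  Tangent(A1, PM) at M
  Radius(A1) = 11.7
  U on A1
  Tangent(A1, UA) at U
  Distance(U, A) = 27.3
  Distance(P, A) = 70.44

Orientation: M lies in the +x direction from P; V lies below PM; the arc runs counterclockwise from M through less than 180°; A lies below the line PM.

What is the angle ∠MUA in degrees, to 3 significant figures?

121°

Checks: ∠(VM, MP) = 90.00° ✓; |VM| = 11.70 ✓; |VU| = 11.70 ✓; ∠(VU, UA) = 90.00° ✓; |UA| = 27.30 ✓; |PA| = 70.44 ✓.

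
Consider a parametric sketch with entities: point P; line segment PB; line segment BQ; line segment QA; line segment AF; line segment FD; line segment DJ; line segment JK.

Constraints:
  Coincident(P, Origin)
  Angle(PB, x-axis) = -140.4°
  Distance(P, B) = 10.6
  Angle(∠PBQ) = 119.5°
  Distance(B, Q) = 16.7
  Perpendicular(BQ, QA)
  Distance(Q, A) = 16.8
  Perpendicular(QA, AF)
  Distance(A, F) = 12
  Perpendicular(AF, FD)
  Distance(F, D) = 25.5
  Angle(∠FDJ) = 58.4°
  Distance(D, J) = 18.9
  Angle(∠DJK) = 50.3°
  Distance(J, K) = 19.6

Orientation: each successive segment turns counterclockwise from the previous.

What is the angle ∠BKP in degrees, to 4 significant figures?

86.53°

P is at the origin; PB runs at -140.4° with length 10.6, so B = (-8.167, -6.757). ∠PBQ = 119.5° gives BQ at -79.90° from the x-axis; with |BQ| = 16.7, Q = (-5.239, -23.20). BQ is perpendicular to QA, so QA runs at 10.10°; with |QA| = 16.8, A = (11.30, -20.25). The perpendicularity gives AF at right angles to QA, so AF runs at 100.1°; with |AF| = 12.0, F = (9.196, -8.438). AF is perpendicular to FD, so FD runs at -169.9°; with |FD| = 25.5, D = (-15.91, -12.91). ∠FDJ = 58.4° gives DJ at -48.30° from the x-axis; with |DJ| = 18.9, J = (-3.336, -27.02). ∠DJK = 50.3° gives JK at 81.40° from the x-axis; with |JK| = 19.6, K = (-0.4046, -7.641). Then cos ∠BKP = KB·KP / (|KB||KP|), giving 86.53°.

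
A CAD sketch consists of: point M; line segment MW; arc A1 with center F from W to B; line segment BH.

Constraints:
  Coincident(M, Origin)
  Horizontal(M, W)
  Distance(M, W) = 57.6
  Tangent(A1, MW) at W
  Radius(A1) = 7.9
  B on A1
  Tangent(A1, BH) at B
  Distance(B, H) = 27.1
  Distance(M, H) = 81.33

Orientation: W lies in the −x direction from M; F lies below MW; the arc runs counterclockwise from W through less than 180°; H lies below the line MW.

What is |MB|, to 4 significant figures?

64.99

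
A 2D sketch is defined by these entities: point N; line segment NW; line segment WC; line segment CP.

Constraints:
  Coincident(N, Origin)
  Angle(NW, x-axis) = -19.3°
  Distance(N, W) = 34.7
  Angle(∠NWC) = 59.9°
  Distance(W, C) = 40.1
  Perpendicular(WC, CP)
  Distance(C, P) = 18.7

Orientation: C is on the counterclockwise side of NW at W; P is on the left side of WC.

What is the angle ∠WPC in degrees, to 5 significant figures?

64.999°

N is at the origin; NW runs at -19.3° with length 34.7, so W = 34.7·(cos -19.3°, sin -19.3°) = (32.750, -11.469). ∠NWC = 59.9°, so WC runs at -19.3° + (180° − 59.9°) = 100.80° from the x-axis; with |WC| = 40.1, C = W + 40.1·(cos 100.80°, sin 100.80°) = (25.236, 27.921). The perpendicularity gives CP at right angles to WC; with |CP| = 18.7 on the left of WC, P = C + 18.7·(-0.98229, -0.18738) = (6.8671, 24.417). Then cos ∠WPC = PW·PC / (|PW||PC|), giving 64.999°.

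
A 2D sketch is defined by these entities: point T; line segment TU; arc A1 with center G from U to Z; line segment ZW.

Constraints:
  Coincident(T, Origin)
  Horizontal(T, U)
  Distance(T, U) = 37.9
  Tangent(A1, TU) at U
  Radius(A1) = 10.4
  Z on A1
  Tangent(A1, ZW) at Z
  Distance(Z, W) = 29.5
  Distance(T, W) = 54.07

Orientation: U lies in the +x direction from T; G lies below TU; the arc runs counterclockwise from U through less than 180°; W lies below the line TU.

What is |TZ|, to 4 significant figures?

30.60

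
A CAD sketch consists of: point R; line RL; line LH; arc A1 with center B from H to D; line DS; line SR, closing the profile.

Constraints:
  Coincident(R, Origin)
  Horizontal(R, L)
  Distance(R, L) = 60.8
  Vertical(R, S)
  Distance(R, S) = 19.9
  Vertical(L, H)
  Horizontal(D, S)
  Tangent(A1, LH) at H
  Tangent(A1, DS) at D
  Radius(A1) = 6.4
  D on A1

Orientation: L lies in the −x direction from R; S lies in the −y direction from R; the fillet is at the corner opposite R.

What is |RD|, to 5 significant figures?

57.926

R is at the origin; R and L share the same y with |RL| = 60.8 and L on the −x side, so L = (-60.800, 0.0000). RS is vertical with |RS| = 19.9 and S on the −y side, so S = (0.0000, -19.900). The virtual corner opposite R is at (-60.800, -19.900). Since A1 is tangent to LH there, BH ⟂ LH and since A1 is tangent to DS there, BD ⟂ DS, with radius 6.4, so the center B sits 6.4 in from both sides at B = (-54.400, -13.500). That places the tangent points at H = (-60.800, -13.500) on LH and D = (-54.400, -19.900) on DS. Then |RD| = |D − R| = 57.926.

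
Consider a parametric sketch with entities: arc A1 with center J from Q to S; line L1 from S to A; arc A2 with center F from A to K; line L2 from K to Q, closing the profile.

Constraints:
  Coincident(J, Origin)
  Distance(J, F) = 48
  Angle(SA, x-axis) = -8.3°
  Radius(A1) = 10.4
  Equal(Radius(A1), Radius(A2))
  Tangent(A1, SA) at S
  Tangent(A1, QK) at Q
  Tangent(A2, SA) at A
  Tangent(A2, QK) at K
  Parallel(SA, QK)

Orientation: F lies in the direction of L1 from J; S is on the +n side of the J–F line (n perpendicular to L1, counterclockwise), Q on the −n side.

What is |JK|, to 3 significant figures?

49.1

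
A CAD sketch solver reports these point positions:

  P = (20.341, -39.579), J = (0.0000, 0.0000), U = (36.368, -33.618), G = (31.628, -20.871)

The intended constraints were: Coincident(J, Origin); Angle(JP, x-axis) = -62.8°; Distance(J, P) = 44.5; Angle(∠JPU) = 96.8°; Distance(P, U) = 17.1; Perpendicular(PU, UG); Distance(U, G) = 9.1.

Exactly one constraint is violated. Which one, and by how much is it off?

Distance(U, G) = 9.1 — off by 4.50.

J = (0.00, 0.00) ✓; JP at -62.80° ✓; |JP| = 44.50 ✓; ∠JPU = 96.80° ✓; |PU| = 17.10 ✓; ∠(PU, UG) = 90.00° ✓; |UG| = 13.60 ✗.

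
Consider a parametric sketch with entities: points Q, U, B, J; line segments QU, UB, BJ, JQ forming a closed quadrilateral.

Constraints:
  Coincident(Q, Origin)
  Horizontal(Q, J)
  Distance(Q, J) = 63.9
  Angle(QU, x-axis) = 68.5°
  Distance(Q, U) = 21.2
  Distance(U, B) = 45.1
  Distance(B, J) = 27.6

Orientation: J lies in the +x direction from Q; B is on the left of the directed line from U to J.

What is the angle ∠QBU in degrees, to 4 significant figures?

18.67°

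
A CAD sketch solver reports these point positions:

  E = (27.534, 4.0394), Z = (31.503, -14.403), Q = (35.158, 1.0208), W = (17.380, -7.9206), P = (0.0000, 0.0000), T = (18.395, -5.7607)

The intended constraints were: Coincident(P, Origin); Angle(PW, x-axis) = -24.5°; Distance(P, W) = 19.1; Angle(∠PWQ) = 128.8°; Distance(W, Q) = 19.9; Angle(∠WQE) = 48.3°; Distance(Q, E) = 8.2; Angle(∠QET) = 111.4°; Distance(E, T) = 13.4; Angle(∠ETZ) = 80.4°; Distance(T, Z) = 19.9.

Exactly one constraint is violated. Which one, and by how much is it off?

Distance(T, Z) = 19.9 — off by 4.20.

P = (0.00, 0.00) ✓; PW at -24.50° ✓; |PW| = 19.10 ✓; ∠PWQ = 128.8° ✓; |WQ| = 19.90 ✓; ∠WQE = 48.30° ✓; |QE| = 8.200 ✓; ∠QET = 111.4° ✓; |ET| = 13.40 ✓; ∠ETZ = 80.40° ✓; |TZ| = 15.70 ✗.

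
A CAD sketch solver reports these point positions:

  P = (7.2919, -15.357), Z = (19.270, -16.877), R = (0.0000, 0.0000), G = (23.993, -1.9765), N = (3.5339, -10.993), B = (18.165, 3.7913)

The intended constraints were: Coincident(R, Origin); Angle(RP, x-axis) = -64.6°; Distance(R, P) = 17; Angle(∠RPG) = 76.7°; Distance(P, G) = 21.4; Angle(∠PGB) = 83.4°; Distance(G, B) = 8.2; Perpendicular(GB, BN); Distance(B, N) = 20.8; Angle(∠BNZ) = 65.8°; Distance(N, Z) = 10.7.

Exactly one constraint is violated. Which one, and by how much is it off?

Distance(N, Z) = 10.7 — off by 6.10.

R = (0.00, 0.00) ✓; RP at -64.60° ✓; |RP| = 17.00 ✓; ∠RPG = 76.70° ✓; |PG| = 21.40 ✓; ∠PGB = 83.40° ✓; |GB| = 8.200 ✓; ∠(GB, BN) = 90.00° ✓; |BN| = 20.80 ✓; ∠BNZ = 65.80° ✓; |NZ| = 16.80 ✗.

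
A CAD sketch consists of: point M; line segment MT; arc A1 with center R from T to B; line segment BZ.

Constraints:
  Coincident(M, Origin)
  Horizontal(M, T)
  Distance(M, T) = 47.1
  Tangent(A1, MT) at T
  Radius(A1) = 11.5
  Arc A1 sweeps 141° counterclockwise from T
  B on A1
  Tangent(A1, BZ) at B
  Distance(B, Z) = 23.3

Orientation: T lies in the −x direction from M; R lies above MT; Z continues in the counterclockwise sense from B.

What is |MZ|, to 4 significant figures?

67.77

On A1, T sits at bearing -90° from R; a 141° counterclockwise sweep puts B at bearing 51°, so B = R + 11.5·(cos 51°, sin 51°) = (-39.86, 20.44). The tangent condition forces RB to be normal to BZ, so BZ runs along (−sin 51°, cos 51°); with |BZ| = 23.3, Z = (-57.97, 35.10). Then |MZ| = |Z − M| = 67.77.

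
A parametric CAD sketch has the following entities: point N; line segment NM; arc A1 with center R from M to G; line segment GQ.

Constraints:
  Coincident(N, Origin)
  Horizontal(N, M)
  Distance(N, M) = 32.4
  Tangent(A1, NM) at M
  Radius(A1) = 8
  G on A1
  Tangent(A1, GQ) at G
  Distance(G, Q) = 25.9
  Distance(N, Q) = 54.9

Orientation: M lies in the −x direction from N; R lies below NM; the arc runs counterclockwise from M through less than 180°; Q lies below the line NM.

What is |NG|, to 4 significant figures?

40.86

N is at the origin; N and M share the same y with |NM| = 32.4 and M on the −x side, so M = (-32.40, 0.000). Since A1 is tangent to NM there, RM ⟂ NM, so R = M + (0, -8) = (-32.40, -8.000). Since RG ⟂ GQ (tangency), |RQ| = √(8.0² + 25.9²) = 27.11 regardless of where G sits on A1. So Q lies on both circle(N, 54.9) and circle(R, 27.11); the below-NM intersection is Q = (-44.38, -32.32). G is the foot of the tangent from Q: G = (-40.30, -6.739).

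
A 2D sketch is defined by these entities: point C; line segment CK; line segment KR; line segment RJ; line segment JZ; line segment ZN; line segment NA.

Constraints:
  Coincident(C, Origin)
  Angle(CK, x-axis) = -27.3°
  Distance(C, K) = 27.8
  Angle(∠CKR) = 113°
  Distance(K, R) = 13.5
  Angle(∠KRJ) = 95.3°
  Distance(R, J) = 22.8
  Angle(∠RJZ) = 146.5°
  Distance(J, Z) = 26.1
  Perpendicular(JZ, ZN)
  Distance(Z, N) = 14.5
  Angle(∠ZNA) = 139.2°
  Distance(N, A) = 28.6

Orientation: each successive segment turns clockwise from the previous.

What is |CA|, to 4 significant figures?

16.11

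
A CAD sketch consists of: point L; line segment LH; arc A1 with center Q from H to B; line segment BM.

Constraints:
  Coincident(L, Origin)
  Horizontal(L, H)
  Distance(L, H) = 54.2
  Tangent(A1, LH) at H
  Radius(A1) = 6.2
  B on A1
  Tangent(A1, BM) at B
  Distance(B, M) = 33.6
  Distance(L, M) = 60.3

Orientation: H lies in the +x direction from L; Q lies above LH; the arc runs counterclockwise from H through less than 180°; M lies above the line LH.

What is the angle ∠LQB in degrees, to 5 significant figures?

161.72°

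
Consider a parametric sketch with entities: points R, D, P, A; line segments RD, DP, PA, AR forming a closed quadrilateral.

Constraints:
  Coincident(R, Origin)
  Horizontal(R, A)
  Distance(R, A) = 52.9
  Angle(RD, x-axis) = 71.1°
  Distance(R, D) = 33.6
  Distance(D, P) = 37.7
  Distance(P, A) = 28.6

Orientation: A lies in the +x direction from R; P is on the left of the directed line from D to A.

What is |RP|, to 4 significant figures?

56.05

Checks: |DP| = 37.70 ✓; |PA| = 28.60 ✓.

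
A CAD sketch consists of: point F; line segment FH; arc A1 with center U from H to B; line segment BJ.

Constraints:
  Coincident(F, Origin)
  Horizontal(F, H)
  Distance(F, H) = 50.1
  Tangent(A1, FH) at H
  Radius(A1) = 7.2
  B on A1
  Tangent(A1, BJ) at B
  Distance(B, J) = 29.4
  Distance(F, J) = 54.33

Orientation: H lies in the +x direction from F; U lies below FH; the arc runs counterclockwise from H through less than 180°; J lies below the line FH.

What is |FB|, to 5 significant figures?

43.434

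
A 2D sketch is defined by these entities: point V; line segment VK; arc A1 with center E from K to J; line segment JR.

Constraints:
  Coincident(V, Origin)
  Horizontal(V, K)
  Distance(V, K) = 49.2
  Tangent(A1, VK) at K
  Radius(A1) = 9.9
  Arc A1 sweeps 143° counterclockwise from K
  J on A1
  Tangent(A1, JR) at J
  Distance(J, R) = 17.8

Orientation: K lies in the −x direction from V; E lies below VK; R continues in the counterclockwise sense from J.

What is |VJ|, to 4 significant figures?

57.96

A1 meets VK tangentially, so EK is at right angles to VK, so E = K + (0, -9.9) = (-49.20, -9.900). On A1, K sits at bearing 90° from E; a 143° counterclockwise sweep puts J at bearing 233°, so J = E + 9.9·(cos 233°, sin 233°) = (-55.16, -17.81). Then |VJ| = |J − V| = 57.96.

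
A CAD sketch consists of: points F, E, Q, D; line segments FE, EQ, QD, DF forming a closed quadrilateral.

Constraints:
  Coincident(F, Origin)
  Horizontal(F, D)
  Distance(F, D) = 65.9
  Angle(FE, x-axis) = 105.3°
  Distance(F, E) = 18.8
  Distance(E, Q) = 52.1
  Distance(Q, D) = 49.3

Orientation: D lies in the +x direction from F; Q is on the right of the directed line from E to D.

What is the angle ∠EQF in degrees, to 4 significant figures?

9.640°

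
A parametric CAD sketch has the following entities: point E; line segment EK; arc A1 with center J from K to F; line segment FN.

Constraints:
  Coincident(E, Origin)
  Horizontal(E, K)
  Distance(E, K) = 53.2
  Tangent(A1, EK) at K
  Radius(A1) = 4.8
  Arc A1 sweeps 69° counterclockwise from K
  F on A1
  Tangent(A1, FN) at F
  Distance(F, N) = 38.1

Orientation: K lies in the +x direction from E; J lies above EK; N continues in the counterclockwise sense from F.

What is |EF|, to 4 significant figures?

57.76

E is at the origin; E and K share the same y with |EK| = 53.2 and K on the +x side, so K = (53.20, 0.000). The tangent condition forces JK to be normal to EK, so J = K + (0, 4.8) = (53.20, 4.800). On A1, K sits at bearing -90° from J; a 69° counterclockwise sweep puts F at bearing -21°, so F = J + 4.8·(cos -21°, sin -21°) = (57.68, 3.080). Then |EF| = |F − E| = 57.76.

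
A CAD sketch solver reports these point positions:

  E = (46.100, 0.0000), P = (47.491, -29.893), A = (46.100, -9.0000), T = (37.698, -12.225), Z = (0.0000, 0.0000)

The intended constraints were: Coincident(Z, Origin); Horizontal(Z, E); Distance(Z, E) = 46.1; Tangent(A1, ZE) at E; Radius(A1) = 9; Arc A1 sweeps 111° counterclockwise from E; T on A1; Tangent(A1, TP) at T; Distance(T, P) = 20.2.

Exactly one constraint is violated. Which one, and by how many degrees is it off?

Tangent(A1, TP) at T — off by 8.00°.

Z = (0.00, 0.00) ✓; Z.y = 0.00, E.y = 0.00 ✓; |ZE| = 46.10 ✓; ∠(AE, EZ) = 90.00° ✓; |AE| = 9.000 ✓; bearing(A→T) − bearing(A→E) = 111.0° ✓; |AT| = 9.000 ✓; ∠(AT, TP) = 82.00° ✗; |TP| = 20.20 ✓.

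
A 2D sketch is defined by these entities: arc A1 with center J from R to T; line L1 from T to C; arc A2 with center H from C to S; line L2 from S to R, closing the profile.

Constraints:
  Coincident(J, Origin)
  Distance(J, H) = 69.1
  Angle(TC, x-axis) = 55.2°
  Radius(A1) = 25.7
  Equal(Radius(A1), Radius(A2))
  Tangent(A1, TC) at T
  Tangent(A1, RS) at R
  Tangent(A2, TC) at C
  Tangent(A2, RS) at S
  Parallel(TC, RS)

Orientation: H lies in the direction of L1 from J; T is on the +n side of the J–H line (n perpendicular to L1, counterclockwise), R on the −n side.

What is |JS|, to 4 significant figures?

73.72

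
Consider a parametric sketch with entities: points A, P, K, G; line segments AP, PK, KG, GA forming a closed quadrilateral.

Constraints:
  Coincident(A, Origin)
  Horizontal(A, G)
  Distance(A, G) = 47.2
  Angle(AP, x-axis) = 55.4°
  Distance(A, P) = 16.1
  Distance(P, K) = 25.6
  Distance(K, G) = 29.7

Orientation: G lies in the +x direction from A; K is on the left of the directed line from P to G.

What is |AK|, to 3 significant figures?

40.6

A is at the origin; A and G share the same y with |AG| = 47.2 and G in +x, so G = (47.2, 0). AP runs at 55.4° with |AP| = 16.1, so P = (9.14, 13.3). K is determined by |PK| = 25.6 and |KG| = 29.7 together: it lies at the intersection of circle(P, 25.6) and circle(G, 29.7). With |PG| = 40.3, the foot of the radical line on PG is 17.3 from P and the perpendicular offset is √(25.6² − 17.3²) = 18.8. Taking the left-of-PG solution: K = (31.7, 25.3).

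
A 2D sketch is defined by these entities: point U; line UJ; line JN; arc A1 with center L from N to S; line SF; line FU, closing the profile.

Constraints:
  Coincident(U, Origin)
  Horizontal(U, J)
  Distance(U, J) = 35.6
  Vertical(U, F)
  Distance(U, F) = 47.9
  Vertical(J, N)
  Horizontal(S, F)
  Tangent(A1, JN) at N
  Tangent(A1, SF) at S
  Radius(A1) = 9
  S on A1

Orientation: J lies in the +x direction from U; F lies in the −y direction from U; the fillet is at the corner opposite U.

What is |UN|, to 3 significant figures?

52.7

U is at the origin; U and J share the same y with |UJ| = 35.6 and J on the +x side, so J = (35.6, 0.00). U and F share the same x with |UF| = 47.9 and F on the −y side, so F = (0.00, -47.9). The virtual corner opposite U is at (35.6, -47.9). The tangent condition forces LN to be normal to JN and since A1 is tangent to SF there, LS ⟂ SF, with radius 9.0, so the center L sits 9.0 in from both sides at L = (26.6, -38.9). That places the tangent points at N = (35.6, -38.9) on JN and S = (26.6, -47.9) on SF. Then |UN| = |N − U| = 52.7.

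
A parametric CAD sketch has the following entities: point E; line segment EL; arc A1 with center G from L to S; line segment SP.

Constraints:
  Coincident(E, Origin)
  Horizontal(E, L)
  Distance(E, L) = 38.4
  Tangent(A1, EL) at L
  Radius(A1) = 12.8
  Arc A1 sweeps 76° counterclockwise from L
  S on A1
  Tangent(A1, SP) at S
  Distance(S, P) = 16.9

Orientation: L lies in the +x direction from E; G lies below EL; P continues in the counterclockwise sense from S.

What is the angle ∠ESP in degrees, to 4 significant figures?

96.48°

E is at the origin; EL is horizontal with |EL| = 38.4 and L on the +x side, so L = (38.40, 0.000). Since A1 is tangent to EL there, GL ⟂ EL, so G = L + (0, -12.8) = (38.40, -12.80). On A1, L sits at bearing 90° from G; a 76° counterclockwise sweep puts S at bearing 166°, so S = G + 12.8·(cos 166°, sin 166°) = (25.98, -9.703). Since A1 is tangent to SP there, GS ⟂ SP, so SP runs along (−sin 166°, cos 166°); with |SP| = 16.9, P = (21.89, -26.10). Then cos ∠ESP = SE·SP / (|SE||SP|), giving 96.48°.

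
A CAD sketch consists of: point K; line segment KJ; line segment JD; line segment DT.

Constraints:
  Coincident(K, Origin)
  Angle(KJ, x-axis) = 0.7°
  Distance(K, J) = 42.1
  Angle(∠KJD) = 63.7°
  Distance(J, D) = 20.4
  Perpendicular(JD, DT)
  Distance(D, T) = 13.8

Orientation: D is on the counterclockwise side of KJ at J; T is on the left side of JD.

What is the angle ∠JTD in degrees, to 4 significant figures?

55.92°

K is at the origin; KJ runs at 0.7° with length 42.1, so J = 42.1·(cos 0.7°, sin 0.7°) = (42.10, 0.5143). ∠KJD = 63.7°, so JD runs at 0.7° + (180° − 63.7°) = 117.0° from the x-axis; with |JD| = 20.4, D = J + 20.4·(cos 117.0°, sin 117.0°) = (32.84, 18.69). The perpendicularity gives DT at right angles to JD; with |DT| = 13.8 on the left of JD, T = D + 13.8·(-0.8910, -0.4540) = (20.54, 12.43). Then cos ∠JTD = TJ·TD / (|TJ||TD|), giving 55.92°.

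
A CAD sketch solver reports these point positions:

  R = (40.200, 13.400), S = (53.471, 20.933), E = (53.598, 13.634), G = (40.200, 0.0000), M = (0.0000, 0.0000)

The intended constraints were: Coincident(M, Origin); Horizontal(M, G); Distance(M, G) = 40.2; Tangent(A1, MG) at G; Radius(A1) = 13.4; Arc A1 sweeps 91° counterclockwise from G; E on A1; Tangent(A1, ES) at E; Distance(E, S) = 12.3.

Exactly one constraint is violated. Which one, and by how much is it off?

Distance(E, S) = 12.3 — off by 5.00.

M = (0.00, 0.00) ✓; M.y = 0.00, G.y = 0.00 ✓; |MG| = 40.20 ✓; ∠(RG, GM) = 90.00° ✓; |RG| = 13.40 ✓; bearing(R→E) − bearing(R→G) = 91.00° ✓; |RE| = 13.40 ✓; ∠(RE, ES) = 90.00° ✓; |ES| = 7.300 ✗.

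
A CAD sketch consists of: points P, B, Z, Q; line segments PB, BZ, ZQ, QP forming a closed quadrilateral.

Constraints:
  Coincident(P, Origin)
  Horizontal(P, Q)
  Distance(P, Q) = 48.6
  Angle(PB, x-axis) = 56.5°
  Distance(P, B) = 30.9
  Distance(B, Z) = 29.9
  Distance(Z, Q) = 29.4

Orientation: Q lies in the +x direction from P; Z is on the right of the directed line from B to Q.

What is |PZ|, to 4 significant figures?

19.89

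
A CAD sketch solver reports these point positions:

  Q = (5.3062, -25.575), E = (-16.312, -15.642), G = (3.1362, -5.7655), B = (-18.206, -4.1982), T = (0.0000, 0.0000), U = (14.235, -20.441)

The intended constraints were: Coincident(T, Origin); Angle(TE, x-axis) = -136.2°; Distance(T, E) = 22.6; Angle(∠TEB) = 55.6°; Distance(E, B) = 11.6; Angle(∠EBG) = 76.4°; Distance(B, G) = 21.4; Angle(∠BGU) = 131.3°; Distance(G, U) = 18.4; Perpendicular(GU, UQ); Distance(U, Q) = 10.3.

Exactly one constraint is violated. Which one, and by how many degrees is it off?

Perpendicular(GU, UQ) — off by 7.20°.

T = (0.00, 0.00) ✓; TE at -136.2° ✓; |TE| = 22.60 ✓; ∠TEB = 55.60° ✓; |EB| = 11.60 ✓; ∠EBG = 76.40° ✓; |BG| = 21.40 ✓; ∠BGU = 131.3° ✓; |GU| = 18.40 ✓; ∠(GU, UQ) = 97.20° ✗; |UQ| = 10.30 ✓.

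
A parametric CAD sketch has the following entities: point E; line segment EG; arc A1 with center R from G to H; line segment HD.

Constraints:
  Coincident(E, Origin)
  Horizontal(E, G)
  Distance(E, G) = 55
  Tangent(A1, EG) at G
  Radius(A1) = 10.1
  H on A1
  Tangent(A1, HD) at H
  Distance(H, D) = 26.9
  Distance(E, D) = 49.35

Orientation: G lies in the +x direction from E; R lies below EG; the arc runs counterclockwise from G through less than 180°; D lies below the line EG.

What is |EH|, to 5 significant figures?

45.928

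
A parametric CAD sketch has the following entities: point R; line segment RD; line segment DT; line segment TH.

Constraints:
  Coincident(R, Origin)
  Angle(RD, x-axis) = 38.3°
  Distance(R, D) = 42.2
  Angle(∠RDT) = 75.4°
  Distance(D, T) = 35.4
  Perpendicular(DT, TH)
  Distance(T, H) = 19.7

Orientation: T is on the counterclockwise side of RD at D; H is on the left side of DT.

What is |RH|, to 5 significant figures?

32.557

∠RDT = 75.4°, so DT runs at 38.3° + (180° − 75.4°) = 142.90° from the x-axis; with |DT| = 35.4, T = D + 35.4·(cos 142.90°, sin 142.90°) = (4.8831, 47.508). DT is perpendicular to TH; with |TH| = 19.7 on the left of DT, H = T + 19.7·(-0.60321, -0.79758) = (-7.0001, 31.796). Then |RH| = |H − R| = 32.557.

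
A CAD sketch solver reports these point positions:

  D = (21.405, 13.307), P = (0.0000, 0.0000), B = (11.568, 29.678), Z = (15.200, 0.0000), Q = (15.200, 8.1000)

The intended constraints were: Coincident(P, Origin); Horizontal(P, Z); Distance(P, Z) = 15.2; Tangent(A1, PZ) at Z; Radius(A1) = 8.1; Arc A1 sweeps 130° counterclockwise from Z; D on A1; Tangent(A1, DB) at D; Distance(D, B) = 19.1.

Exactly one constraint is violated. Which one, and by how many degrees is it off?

Tangent(A1, DB) at D — off by 9.00°.

P = (0.00, 0.00) ✓; P.y = 0.00, Z.y = 0.00 ✓; |PZ| = 15.20 ✓; ∠(QZ, ZP) = 90.00° ✓; |QZ| = 8.100 ✓; bearing(Q→D) − bearing(Q→Z) = 130.0° ✓; |QD| = 8.100 ✓; ∠(QD, DB) = 99.00° ✗; |DB| = 19.10 ✓.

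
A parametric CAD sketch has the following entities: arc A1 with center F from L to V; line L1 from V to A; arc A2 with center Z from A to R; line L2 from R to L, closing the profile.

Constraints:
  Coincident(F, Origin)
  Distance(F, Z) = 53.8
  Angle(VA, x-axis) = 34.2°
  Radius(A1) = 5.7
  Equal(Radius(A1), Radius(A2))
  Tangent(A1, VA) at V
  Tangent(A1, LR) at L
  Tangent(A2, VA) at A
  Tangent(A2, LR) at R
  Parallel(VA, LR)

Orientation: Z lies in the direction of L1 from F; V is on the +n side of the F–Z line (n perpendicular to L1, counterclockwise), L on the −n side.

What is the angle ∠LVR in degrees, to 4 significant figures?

78.04°

The slot axis is L1's direction at 34.2°, so u = (cos 34.2°, sin 34.2°) = (0.8271, 0.5621) and n = (−sin 34.2°, cos 34.2°) = (-0.5621, 0.8271). F is at the origin and Z lies 53.8 along u from F, so Z = 53.8·u = (44.50, 30.24). Tangency of A1 to both parallel lines with radius 5.7 puts V and L at F ± 5.7·n: V = (-3.204, 4.714), L = (3.204, -4.714). Equal radii place A and R the same way about Z: A = Z + 5.7·n = (41.29, 34.95), R = Z − 5.7·n = (47.70, 25.53). Then cos ∠LVR = VL·VR / (|VL||VR|), giving 78.04°.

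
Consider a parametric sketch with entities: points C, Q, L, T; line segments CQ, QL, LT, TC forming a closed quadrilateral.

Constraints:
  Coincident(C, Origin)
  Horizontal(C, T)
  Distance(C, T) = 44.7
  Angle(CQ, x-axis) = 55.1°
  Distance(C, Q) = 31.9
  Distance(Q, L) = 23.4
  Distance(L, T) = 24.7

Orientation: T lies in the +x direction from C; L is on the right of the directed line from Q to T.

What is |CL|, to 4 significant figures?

20.36

Checks: |QL| = 23.40 ✓; |LT| = 24.70 ✓.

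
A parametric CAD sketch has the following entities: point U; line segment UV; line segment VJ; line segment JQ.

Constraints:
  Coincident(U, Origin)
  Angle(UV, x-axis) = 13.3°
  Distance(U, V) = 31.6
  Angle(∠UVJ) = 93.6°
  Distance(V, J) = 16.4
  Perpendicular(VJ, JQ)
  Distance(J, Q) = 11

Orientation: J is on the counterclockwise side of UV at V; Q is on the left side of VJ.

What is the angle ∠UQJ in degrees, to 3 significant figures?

138°

U is at the origin; UV runs at 13.3° with length 31.6, so V = 31.6·(cos 13.3°, sin 13.3°) = (30.8, 7.27). ∠UVJ = 93.6°, so VJ runs at 13.3° + (180° − 93.6°) = 99.7° from the x-axis; with |VJ| = 16.4, J = V + 16.4·(cos 99.7°, sin 99.7°) = (28.0, 23.4). The perpendicularity gives JQ at right angles to VJ; with |JQ| = 11.0 on the left of VJ, Q = J + 11.0·(-0.986, -0.168) = (17.1, 21.6). Then cos ∠UQJ = QU·QJ / (|QU||QJ|), giving 138°.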